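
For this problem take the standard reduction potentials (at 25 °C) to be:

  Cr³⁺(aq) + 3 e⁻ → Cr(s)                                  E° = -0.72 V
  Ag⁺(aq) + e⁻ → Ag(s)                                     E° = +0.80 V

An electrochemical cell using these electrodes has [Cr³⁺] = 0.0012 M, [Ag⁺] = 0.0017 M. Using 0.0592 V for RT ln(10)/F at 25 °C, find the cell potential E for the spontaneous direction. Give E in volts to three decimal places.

+1.414 V

Ag⁺/Ag is the cathode (higher E°), Cr³⁺/Cr the anode: E°cell = +0.80 − (-0.72) = +1.52 V, n = 3.
Overall: 3 Ag⁺(aq) + Cr(s) → 3 Ag(s) + Cr³⁺(aq)
Q = [Cr³⁺] / ([Ag⁺]^3); log Q = 5.388.
E = E° − (0.0592/n) log Q = +1.52 − (0.0592/3)(5.388) = +1.414 V.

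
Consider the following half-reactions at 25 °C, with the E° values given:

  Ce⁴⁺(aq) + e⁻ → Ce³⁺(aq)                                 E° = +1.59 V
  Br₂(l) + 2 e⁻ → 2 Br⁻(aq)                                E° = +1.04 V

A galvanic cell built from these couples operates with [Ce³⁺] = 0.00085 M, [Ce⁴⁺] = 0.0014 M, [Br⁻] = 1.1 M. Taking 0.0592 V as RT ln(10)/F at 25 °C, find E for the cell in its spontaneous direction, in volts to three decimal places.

+0.565 V

Ce⁴⁺/Ce³⁺ is the cathode (higher E°), Br₂/Br⁻ the anode: E°cell = +1.59 − (+1.04) = +0.55 V, n = 2.
Overall: 2 Ce⁴⁺(aq) + 2 Br⁻(aq) → 2 Ce³⁺(aq) + Br₂(l)
Q = [Ce³⁺]^2 / ([Ce⁴⁺]^2·[Br⁻]^2); log Q = -0.516.
E = E° − (0.0592/n) log Q = +0.55 − (0.0592/2)(-0.516) = +0.565 V.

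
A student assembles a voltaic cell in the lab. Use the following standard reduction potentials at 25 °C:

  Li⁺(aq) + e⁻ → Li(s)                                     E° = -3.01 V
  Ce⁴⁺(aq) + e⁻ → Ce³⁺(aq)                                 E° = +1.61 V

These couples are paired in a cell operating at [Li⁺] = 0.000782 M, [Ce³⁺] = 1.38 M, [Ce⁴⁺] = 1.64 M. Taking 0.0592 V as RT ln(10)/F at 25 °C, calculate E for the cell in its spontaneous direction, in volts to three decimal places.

+4.808 V

Ce⁴⁺/Ce³⁺ is the cathode (higher E°), Li⁺/Li the anode: E°cell = +1.61 − (-3.01) = +4.62 V, n = 1.
Overall: Ce⁴⁺(aq) + Li(s) → Ce³⁺(aq) + Li⁺(aq)
Q = [Ce³⁺]·[Li⁺] / ([Ce⁴⁺]); log Q = -3.182.
E = E° − (0.0592/n) log Q = +4.62 − (0.0592/1)(-3.182) = +4.808 V.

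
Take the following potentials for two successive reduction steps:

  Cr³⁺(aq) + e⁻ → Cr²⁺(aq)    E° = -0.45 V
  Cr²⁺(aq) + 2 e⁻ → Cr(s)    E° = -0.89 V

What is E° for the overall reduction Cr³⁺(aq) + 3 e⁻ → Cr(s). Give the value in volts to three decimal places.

-0.743 V

Since ΔG° = −nFE° is additive over sequential reductions, n₃E°₃ = n₁E°₁ + n₂E°₂.
E°₃ = (1×-0.45 + 2×-0.89) / 3 = (-2.230) / 3 = -0.743 V.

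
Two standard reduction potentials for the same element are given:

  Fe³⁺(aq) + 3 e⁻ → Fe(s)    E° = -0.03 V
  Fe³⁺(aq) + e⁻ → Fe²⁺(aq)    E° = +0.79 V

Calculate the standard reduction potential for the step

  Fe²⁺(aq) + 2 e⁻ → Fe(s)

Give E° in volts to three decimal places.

-0.440 V

Sequential free energies add, so n₃E°₃ = n₁E°₁ + n₂E°₂.
With n₃ = 3, and the known step contributing 1×(+0.79) V, the unknown satisfies 2·E° = 3×(-0.03) − 1×(+0.79) = -0.880.
E° = -0.880 / 2 = -0.440 V.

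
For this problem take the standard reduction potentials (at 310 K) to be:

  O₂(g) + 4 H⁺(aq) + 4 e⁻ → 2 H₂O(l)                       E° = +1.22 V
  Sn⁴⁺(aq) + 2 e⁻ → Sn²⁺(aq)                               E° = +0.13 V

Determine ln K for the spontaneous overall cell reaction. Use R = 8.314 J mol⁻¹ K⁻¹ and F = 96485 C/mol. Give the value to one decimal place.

163.2

Cathode: O₂/H₂O; anode: Sn⁴⁺/Sn²⁺. E°cell = (+1.22) − (+0.13) = +1.09 V, with n = 4.
ΔG° = −nFE° = −RT ln K, so ln K = nFE°/(RT) = (4)(96485)(+1.09) / ((8.314)(310)) = 163.220.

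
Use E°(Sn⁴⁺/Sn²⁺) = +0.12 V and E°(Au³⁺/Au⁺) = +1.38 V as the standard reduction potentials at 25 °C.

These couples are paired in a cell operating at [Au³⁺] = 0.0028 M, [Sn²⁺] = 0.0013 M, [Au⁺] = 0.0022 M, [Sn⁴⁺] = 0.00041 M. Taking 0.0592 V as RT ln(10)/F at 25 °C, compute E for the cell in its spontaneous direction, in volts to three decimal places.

+1.278 V

Au³⁺/Au⁺ is the cathode (higher E°), Sn⁴⁺/Sn²⁺ the anode: E°cell = +1.38 − (+0.12) = +1.26 V, n = 2.
Overall: Au³⁺(aq) + Sn²⁺(aq) → Au⁺(aq) + Sn⁴⁺(aq)
Q = [Au⁺]·[Sn⁴⁺] / ([Au³⁺]·[Sn²⁺]); log Q = -0.606.
E = E° − (0.0592/n) log Q = +1.26 − (0.0592/2)(-0.606) = +1.278 V.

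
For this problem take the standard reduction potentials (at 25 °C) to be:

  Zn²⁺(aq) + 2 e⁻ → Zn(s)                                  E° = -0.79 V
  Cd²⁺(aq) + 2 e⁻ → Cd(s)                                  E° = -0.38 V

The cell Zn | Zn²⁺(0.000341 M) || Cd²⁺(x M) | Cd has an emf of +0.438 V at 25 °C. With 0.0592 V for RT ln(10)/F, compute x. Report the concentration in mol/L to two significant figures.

Cd²⁺/Cd is the cathode, Zn²⁺/Zn the anode: E°cell = +0.41 V, n = 2.
Overall reaction: Cd²⁺(aq) + Zn(s) → Cd(s) + Zn²⁺(aq); Q = [Zn²⁺]^1/[Cd²⁺]^1.
From E = E° − (0.0592/n) log Q: log Q = (E° − E)·n/0.0592 = (+0.41 − (+0.438))·2/0.0592 = -0.9459.
So 1·log[Cd²⁺] = 1·log(0.000341) − log Q = -3.4672 − (-0.9459) = -2.5213; [Cd²⁺] = 10^(-2.5213) ≈ 0.0030 M.

0.0030 M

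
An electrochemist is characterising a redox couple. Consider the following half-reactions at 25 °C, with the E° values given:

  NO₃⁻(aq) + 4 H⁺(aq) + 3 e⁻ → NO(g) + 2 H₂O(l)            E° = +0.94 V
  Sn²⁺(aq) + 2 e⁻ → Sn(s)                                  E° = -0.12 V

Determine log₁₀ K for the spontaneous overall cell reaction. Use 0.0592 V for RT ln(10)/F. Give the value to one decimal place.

Cathode: NO₃⁻/NO; anode: Sn²⁺/Sn. E°cell = +1.06 V, n = 6.
log K = nE°cell / 0.0592 = (6)(+1.06) / 0.0592 = 107.4.

107.4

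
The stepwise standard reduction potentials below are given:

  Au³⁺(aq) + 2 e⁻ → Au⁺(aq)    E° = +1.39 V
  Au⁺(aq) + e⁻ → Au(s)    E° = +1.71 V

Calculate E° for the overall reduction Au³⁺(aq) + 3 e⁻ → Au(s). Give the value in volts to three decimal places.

Adding the free-energy changes (−nFE°) of the two steps gives −n₃FE°₃ = −n₁FE°₁ − n₂FE°₂.
E°₃ = (2×+1.39 + 1×+1.71) / 3 = (+4.490) / 3 = +1.497 V.
Simply averaging or adding the two E° values would be wrong; the electron-weighted sum is required.

+1.497 V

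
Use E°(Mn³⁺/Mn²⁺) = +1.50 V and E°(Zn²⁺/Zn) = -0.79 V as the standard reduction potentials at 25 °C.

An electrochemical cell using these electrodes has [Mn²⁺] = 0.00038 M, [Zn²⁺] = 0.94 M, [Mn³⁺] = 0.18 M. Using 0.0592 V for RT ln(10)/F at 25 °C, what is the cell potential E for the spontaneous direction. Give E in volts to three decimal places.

+2.449 V

Mn³⁺/Mn²⁺ is the cathode (higher E°), Zn²⁺/Zn the anode: E°cell = +1.50 − (-0.79) = +2.29 V, n = 2.
Overall: 2 Mn³⁺(aq) + Zn(s) → 2 Mn²⁺(aq) + Zn²⁺(aq)
Q = [Mn²⁺]^2·[Zn²⁺] / ([Mn³⁺]^2); log Q = -5.378.
E = E° − (0.0592/n) log Q = +2.29 − (0.0592/2)(-5.378) = +2.449 V.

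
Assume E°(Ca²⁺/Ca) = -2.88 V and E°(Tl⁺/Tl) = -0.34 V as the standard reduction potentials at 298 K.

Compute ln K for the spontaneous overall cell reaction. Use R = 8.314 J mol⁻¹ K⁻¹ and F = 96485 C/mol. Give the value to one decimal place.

Cathode: Tl⁺/Tl; anode: Ca²⁺/Ca. E°cell = (-0.34) − (-2.88) = +2.54 V, with n = 2.
ΔG° = −nFE° = −RT ln K, so ln K = nFE°/(RT) = (2)(96485)(+2.54) / ((8.314)(298)) = 197.832.

197.8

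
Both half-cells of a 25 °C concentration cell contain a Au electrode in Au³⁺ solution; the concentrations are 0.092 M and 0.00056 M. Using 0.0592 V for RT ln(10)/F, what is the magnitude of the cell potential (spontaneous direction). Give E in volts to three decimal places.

For a concentration cell E°cell = 0. The 0.092 M side is the cathode (reduction is favoured where [Au³⁺] is higher).
With n = 3, E = −(0.0592/3) log([Au³⁺]ₐₙ/[Au³⁺]꜀ₐₜ) = −(0.0592/3) log(0.00056/0.092) = −(0.0592/3)(-2.216) = +0.044 V.

+0.044 V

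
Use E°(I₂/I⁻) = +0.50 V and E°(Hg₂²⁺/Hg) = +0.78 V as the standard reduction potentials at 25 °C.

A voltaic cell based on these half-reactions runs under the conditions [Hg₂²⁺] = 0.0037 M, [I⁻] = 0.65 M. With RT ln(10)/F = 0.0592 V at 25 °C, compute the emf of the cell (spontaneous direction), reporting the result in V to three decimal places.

Hg₂²⁺/Hg is the cathode (higher E°), I₂/I⁻ the anode: E°cell = +0.78 − (+0.50) = +0.28 V, n = 2.
Overall: Hg₂²⁺(aq) + 2 I⁻(aq) → 2 Hg(l) + I₂(s)
Q = 1 / ([Hg₂²⁺]·[I⁻]^2); log Q = 2.806.
E = E° − (0.0592/n) log Q = +0.28 − (0.0592/2)(2.806) = +0.197 V.

+0.197 V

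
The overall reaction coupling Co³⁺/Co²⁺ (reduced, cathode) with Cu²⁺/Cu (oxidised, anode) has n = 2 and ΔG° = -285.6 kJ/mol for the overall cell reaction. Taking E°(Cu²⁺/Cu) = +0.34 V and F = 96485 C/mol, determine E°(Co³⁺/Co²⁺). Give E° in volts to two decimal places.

E°cell = −ΔG°/(nF) = −(-285.6×10³)/((2)(96485)) = +1.480 V.
Since Co³⁺/Co²⁺ is the cathode and Cu²⁺/Cu the anode, E°cell = E°(Co³⁺/Co²⁺) − E°(Cu²⁺/Cu).
So E°(Co³⁺/Co²⁺) = E°cell + E°(Cu²⁺/Cu) = +1.480 + (+0.34) = +1.82 V.

+1.82 V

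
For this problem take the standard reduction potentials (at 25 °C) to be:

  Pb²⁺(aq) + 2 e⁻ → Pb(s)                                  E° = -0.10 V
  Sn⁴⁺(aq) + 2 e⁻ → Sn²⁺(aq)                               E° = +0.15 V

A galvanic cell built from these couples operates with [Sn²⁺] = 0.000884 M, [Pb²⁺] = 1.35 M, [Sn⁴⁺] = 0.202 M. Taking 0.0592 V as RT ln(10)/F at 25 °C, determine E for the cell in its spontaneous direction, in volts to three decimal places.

Sn⁴⁺/Sn²⁺ is the cathode (higher E°), Pb²⁺/Pb the anode: E°cell = +0.15 − (-0.10) = +0.25 V, n = 2.
Overall: Sn⁴⁺(aq) + Pb(s) → Sn²⁺(aq) + Pb²⁺(aq)
Q = [Sn²⁺]·[Pb²⁺] / ([Sn⁴⁺]); log Q = -2.229.
E = E° − (0.0592/n) log Q = +0.25 − (0.0592/2)(-2.229) = +0.316 V.

+0.316 V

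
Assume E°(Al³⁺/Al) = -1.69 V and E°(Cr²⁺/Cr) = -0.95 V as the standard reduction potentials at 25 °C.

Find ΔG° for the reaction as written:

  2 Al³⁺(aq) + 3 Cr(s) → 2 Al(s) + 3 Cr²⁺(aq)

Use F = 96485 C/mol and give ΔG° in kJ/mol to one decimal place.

As written, Al³⁺/Al is reduced (cathode) and Cr²⁺/Cr is oxidised (anode), so E°cell = (-1.69) − (-0.95) = -0.74 V.
Balancing electrons gives n = 6.
ΔG° = −nFE° = −(6)(96485)(-0.74) = 428,393 J = +428.4 kJ/mol.

+428.4 kJ/mol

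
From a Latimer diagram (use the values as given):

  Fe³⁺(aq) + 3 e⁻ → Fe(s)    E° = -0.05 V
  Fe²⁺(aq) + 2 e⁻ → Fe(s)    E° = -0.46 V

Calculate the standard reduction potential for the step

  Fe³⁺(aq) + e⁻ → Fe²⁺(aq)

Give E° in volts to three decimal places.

+0.770 V

Sequential free energies add, so n₃E°₃ = n₁E°₁ + n₂E°₂.
With n₃ = 3, and the known step contributing 2×(-0.46) V, the unknown satisfies 1·E° = 3×(-0.05) − 2×(-0.46) = +0.770.
E° = +0.770 / 1 = +0.770 V.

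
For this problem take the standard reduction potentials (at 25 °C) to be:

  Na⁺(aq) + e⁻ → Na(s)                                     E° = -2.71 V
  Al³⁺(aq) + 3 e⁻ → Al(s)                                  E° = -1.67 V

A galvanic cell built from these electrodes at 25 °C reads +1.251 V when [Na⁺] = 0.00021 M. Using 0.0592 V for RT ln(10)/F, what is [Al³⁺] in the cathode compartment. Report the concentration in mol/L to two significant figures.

Al³⁺/Al is the cathode, Na⁺/Na the anode: E°cell = +1.04 V, n = 3.
Overall reaction: Al³⁺(aq) + 3 Na(s) → Al(s) + 3 Na⁺(aq); Q = [Na⁺]^3/[Al³⁺]^1.
From E = E° − (0.0592/n) log Q: log Q = (E° − E)·n/0.0592 = (+1.04 − (+1.251))·3/0.0592 = -10.6926.
So 1·log[Al³⁺] = 3·log(0.00021) − log Q = -11.0333 − (-10.6926) = -0.3407; [Al³⁺] = 10^(-0.3407) ≈ 0.46 M.

0.46 M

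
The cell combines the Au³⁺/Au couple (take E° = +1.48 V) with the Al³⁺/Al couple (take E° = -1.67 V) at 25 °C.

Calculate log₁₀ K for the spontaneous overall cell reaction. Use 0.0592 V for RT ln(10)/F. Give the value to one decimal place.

Cathode: Au³⁺/Au; anode: Al³⁺/Al. E°cell = +3.15 V, n = 3.
log K = nE°cell / 0.0592 = (3)(+3.15) / 0.0592 = 159.6.

159.6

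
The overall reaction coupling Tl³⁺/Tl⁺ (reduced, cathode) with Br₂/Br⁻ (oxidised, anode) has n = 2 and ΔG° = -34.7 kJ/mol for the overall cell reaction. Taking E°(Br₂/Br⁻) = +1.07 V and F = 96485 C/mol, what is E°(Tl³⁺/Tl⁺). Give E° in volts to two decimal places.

E°cell = −ΔG°/(nF) = −(-34.7×10³)/((2)(96485)) = +0.180 V.
Since Tl³⁺/Tl⁺ is the cathode and Br₂/Br⁻ the anode, E°cell = E°(Tl³⁺/Tl⁺) − E°(Br₂/Br⁻).
So E°(Tl³⁺/Tl⁺) = E°cell + E°(Br₂/Br⁻) = +0.180 + (+1.07) = +1.25 V.

+1.25 V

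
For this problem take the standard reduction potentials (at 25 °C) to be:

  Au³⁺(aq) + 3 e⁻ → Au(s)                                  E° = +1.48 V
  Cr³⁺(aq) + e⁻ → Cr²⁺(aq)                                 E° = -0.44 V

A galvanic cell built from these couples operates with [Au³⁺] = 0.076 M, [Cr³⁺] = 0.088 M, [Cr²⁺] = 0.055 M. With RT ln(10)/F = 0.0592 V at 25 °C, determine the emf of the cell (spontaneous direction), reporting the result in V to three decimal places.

Au³⁺/Au is the cathode (higher E°), Cr³⁺/Cr²⁺ the anode: E°cell = +1.48 − (-0.44) = +1.92 V, n = 3.
Overall: Au³⁺(aq) + 3 Cr²⁺(aq) → Au(s) + 3 Cr³⁺(aq)
Q = [Cr³⁺]^3 / ([Au³⁺]·[Cr²⁺]^3); log Q = 1.732.
E = E° − (0.0592/n) log Q = +1.92 − (0.0592/3)(1.732) = +1.886 V.

+1.886 V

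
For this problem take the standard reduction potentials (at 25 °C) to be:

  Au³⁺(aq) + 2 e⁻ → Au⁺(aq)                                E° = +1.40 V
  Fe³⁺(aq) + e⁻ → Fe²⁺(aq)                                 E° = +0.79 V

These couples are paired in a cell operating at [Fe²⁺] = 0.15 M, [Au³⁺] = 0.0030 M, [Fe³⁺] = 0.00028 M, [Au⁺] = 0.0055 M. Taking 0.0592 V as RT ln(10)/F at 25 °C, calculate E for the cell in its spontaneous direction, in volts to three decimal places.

Au³⁺/Au⁺ is the cathode (higher E°), Fe³⁺/Fe²⁺ the anode: E°cell = +1.40 − (+0.79) = +0.61 V, n = 2.
Overall: Au³⁺(aq) + 2 Fe²⁺(aq) → Au⁺(aq) + 2 Fe³⁺(aq)
Q = [Au⁺]·[Fe³⁺]^2 / ([Au³⁺]·[Fe²⁺]^2); log Q = -5.195.
E = E° − (0.0592/n) log Q = +0.61 − (0.0592/2)(-5.195) = +0.764 V.

+0.764 V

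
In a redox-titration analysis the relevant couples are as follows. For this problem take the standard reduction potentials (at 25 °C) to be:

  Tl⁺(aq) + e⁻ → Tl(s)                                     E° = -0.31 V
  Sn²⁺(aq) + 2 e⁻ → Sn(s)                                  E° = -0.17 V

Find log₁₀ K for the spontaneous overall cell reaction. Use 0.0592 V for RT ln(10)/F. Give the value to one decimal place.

Cathode: Sn²⁺/Sn; anode: Tl⁺/Tl. E°cell = +0.14 V, n = 2.
log K = nE°cell / 0.0592 = (2)(+0.14) / 0.0592 = 4.7.

4.7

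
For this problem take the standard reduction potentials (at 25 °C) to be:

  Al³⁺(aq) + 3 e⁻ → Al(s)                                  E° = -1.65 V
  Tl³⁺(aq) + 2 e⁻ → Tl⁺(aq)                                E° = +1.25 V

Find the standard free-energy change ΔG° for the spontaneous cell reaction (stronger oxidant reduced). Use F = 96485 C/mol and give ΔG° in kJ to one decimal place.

-1678.8 kJ

Tl³⁺/Tl⁺ (E° = +1.25 V) is the cathode; Al³⁺/Al (E° = -1.65 V) is the anode, so E°cell = +2.90 V.
Balancing electrons gives n = 6 (lcm of 2 and 3).
ΔG° = −nFE° = −(6)(96485)(+2.90) = -1,678,839 J = -1678.8 kJ.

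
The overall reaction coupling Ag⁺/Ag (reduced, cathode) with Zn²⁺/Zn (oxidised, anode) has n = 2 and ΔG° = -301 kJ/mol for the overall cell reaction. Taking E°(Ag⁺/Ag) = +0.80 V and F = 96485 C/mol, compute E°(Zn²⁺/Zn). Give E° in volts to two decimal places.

E°cell = −ΔG°/(nF) = −(-301×10³)/((2)(96485)) = +1.560 V.
Since Ag⁺/Ag is the cathode and Zn²⁺/Zn the anode, E°cell = E°(Ag⁺/Ag) − E°(Zn²⁺/Zn).
So E°(Zn²⁺/Zn) = E°(Ag⁺/Ag) − E°cell = (+0.80) − (+1.560) = -0.76 V.

-0.76 V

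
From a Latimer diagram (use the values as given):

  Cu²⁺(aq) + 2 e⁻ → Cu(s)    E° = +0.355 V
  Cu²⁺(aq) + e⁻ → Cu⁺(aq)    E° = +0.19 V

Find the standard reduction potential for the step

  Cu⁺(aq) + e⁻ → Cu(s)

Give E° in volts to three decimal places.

Sequential free energies add, so n₃E°₃ = n₁E°₁ + n₂E°₂.
With n₃ = 2, and the known step contributing 1×(+0.19) V, the unknown satisfies 1·E° = 2×(+0.355) − 1×(+0.19) = +0.520.
E° = +0.520 / 1 = +0.520 V.

+0.520 V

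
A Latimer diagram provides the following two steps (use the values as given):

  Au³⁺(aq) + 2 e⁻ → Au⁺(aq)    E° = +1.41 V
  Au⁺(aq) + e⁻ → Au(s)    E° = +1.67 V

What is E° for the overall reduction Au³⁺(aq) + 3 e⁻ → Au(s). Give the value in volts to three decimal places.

+1.497 V

Adding the free-energy changes (−nFE°) of the two steps gives −n₃FE°₃ = −n₁FE°₁ − n₂FE°₂.
E°₃ = (2×+1.41 + 1×+1.67) / 3 = (+4.490) / 3 = +1.497 V.
E° values themselves are not directly additive — weighting by electron count is essential.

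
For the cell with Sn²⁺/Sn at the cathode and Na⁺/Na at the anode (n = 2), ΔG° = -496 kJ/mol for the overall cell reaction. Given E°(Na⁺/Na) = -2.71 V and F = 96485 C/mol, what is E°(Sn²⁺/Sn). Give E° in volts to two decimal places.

E°cell = −ΔG°/(nF) = −(-496×10³)/((2)(96485)) = +2.570 V.
Since Sn²⁺/Sn is the cathode and Na⁺/Na the anode, E°cell = E°(Sn²⁺/Sn) − E°(Na⁺/Na).
So E°(Sn²⁺/Sn) = E°cell + E°(Na⁺/Na) = +2.570 + (-2.71) = -0.14 V.

-0.14 V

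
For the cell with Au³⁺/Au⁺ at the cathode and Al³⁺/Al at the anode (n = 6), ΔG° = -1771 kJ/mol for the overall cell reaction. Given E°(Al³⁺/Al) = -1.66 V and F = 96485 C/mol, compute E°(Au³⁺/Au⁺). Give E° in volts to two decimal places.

E°cell = −ΔG°/(nF) = −(-1771×10³)/((6)(96485)) = +3.059 V.
Since Au³⁺/Au⁺ is the cathode and Al³⁺/Al the anode, E°cell = E°(Au³⁺/Au⁺) − E°(Al³⁺/Al).
So E°(Au³⁺/Au⁺) = E°cell + E°(Al³⁺/Al) = +3.059 + (-1.66) = +1.40 V.

+1.40 V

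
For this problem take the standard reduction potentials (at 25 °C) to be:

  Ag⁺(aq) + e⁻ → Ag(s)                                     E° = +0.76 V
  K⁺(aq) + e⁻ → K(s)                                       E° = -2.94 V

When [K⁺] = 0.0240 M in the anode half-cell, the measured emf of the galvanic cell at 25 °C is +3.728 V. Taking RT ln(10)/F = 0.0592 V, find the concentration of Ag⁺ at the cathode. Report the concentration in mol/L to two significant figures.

0.071 M

Ag⁺/Ag is the cathode, K⁺/K the anode: E°cell = +3.70 V, n = 1.
Overall reaction: Ag⁺(aq) + K(s) → Ag(s) + K⁺(aq); Q = [K⁺]^1/[Ag⁺]^1.
From E = E° − (0.0592/n) log Q: log Q = (E° − E)·n/0.0592 = (+3.70 − (+3.728))·1/0.0592 = -0.4730.
So 1·log[Ag⁺] = 1·log(0.024) − log Q = -1.6198 − (-0.4730) = -1.1468; [Ag⁺] = 10^(-1.1468) ≈ 0.071 M.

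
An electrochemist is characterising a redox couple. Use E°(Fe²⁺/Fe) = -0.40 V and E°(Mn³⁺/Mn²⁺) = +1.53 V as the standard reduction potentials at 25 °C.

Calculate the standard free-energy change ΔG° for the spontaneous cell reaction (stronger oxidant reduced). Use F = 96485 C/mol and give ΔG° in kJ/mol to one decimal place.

Mn³⁺/Mn²⁺ (E° = +1.53 V) is the cathode; Fe²⁺/Fe (E° = -0.40 V) is the anode, so E°cell = +1.93 V.
Balancing electrons gives n = 2 (lcm of 1 and 2).
ΔG° = −nFE° = −(2)(96485)(+1.93) = -372,432 J = -372.4 kJ/mol.

-372.4 kJ/mol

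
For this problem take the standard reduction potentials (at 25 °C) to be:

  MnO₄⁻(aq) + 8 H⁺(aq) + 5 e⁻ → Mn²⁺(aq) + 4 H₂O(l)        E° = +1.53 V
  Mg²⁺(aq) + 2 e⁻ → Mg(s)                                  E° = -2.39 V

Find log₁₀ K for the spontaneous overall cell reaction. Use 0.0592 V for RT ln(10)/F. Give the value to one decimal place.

662.2

Cathode: MnO₄⁻/Mn²⁺; anode: Mg²⁺/Mg. E°cell = +3.92 V, n = 10.
log K = nE°cell / 0.0592 = (10)(+3.92) / 0.0592 = 662.2.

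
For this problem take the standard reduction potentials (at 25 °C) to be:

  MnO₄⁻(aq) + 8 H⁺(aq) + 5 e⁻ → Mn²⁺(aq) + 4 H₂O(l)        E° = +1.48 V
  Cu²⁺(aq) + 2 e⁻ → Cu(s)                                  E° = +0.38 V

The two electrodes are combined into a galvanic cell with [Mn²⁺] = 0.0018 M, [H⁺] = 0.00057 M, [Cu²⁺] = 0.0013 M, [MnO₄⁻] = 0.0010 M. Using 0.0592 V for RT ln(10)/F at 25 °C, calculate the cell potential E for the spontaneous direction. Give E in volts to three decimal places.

+0.875 V

MnO₄⁻/Mn²⁺ is the cathode (higher E°), Cu²⁺/Cu the anode: E°cell = +1.48 − (+0.38) = +1.10 V, n = 10.
Overall: 2 MnO₄⁻(aq) + 16 H⁺(aq) + 5 Cu(s) → 2 Mn²⁺(aq) + 8 H₂O(l) + 5 Cu²⁺(aq)
Q = [Mn²⁺]^2·[Cu²⁺]^5 / ([MnO₄⁻]^2·[H⁺]^16); log Q = 37.986.
E = E° − (0.0592/n) log Q = +1.10 − (0.0592/10)(37.986) = +0.875 V.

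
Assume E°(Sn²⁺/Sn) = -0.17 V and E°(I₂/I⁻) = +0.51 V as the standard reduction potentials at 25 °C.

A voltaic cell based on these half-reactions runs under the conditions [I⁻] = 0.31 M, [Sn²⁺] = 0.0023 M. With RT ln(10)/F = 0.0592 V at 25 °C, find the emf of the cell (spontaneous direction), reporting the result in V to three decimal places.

+0.788 V

I₂/I⁻ is the cathode (higher E°), Sn²⁺/Sn the anode: E°cell = +0.51 − (-0.17) = +0.68 V, n = 2.
Overall: I₂(s) + Sn(s) → 2 I⁻(aq) + Sn²⁺(aq)
Q = [I⁻]^2·[Sn²⁺]; log Q = -3.656.
E = E° − (0.0592/n) log Q = +0.68 − (0.0592/2)(-3.656) = +0.788 V.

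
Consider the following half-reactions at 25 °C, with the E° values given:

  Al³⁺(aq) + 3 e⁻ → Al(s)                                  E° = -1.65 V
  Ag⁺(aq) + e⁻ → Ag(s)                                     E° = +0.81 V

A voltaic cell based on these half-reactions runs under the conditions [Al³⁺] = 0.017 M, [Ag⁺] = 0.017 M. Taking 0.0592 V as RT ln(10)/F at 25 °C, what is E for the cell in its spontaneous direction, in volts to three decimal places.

+2.390 V

Ag⁺/Ag is the cathode (higher E°), Al³⁺/Al the anode: E°cell = +0.81 − (-1.65) = +2.46 V, n = 3.
Overall: 3 Ag⁺(aq) + Al(s) → 3 Ag(s) + Al³⁺(aq)
Q = [Al³⁺] / ([Ag⁺]^3); log Q = 3.539.
E = E° − (0.0592/n) log Q = +2.46 − (0.0592/3)(3.539) = +2.390 V.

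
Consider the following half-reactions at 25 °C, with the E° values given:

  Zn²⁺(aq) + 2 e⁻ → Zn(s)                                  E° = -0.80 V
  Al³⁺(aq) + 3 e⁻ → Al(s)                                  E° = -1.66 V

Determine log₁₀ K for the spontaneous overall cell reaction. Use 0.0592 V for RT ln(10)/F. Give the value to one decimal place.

Cathode: Zn²⁺/Zn; anode: Al³⁺/Al. E°cell = +0.86 V, n = 6.
log K = nE°cell / 0.0592 = (6)(+0.86) / 0.0592 = 87.2.

87.2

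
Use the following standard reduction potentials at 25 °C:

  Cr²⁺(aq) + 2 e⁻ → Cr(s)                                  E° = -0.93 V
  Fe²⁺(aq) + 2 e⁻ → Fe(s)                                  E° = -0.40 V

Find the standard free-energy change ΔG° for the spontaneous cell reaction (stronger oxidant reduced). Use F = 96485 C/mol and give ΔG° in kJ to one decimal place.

Fe²⁺/Fe (E° = -0.40 V) is the cathode; Cr²⁺/Cr (E° = -0.93 V) is the anode, so E°cell = +0.53 V.
Balancing electrons gives n = 2 (lcm of 2 and 2).
ΔG° = −nFE° = −(2)(96485)(+0.53) = -102,274 J = -102.3 kJ.

-102.3 kJ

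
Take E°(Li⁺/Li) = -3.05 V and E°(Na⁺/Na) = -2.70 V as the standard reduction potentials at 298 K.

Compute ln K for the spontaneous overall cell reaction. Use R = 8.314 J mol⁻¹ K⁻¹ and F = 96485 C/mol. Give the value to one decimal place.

Cathode: Na⁺/Na; anode: Li⁺/Li. E°cell = (-2.70) − (-3.05) = +0.35 V, with n = 1.
ΔG° = −nFE° = −RT ln K, so ln K = nFE°/(RT) = (1)(96485)(+0.35) / ((8.314)(298)) = 13.630.

13.6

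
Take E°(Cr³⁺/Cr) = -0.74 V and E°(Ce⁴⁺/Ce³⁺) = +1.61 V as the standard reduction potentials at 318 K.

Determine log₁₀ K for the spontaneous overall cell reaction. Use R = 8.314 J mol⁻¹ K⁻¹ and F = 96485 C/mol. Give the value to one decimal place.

Cathode: Ce⁴⁺/Ce³⁺; anode: Cr³⁺/Cr. E°cell = (+1.61) − (-0.74) = +2.35 V, with n = 3.
ΔG° = −nFE° = −RT ln K, so ln K = nFE°/(RT) = (3)(96485)(+2.35) / ((8.314)(318)) = 257.283.
log₁₀ K = 257.283 / ln 10 = 111.7.

111.7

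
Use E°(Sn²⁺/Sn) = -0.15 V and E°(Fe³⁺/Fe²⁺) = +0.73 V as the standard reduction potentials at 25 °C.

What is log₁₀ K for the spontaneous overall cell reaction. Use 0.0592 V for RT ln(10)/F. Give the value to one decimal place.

Cathode: Fe³⁺/Fe²⁺; anode: Sn²⁺/Sn. E°cell = +0.88 V, n = 2.
log K = nE°cell / 0.0592 = (2)(+0.88) / 0.0592 = 29.7.

29.7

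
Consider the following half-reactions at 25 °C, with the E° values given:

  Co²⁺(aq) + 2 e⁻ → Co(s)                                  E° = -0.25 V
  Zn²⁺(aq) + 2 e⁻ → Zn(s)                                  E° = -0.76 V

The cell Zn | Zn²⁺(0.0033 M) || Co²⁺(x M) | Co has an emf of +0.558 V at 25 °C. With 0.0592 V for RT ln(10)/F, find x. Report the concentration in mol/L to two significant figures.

Co²⁺/Co is the cathode, Zn²⁺/Zn the anode: E°cell = +0.51 V, n = 2.
Overall reaction: Co²⁺(aq) + Zn(s) → Co(s) + Zn²⁺(aq); Q = [Zn²⁺]^1/[Co²⁺]^1.
From E = E° − (0.0592/n) log Q: log Q = (E° − E)·n/0.0592 = (+0.51 − (+0.558))·2/0.0592 = -1.6216.
So 1·log[Co²⁺] = 1·log(0.0033) − log Q = -2.4815 − (-1.6216) = -0.8599; [Co²⁺] = 10^(-0.8599) ≈ 0.14 M.

0.14 M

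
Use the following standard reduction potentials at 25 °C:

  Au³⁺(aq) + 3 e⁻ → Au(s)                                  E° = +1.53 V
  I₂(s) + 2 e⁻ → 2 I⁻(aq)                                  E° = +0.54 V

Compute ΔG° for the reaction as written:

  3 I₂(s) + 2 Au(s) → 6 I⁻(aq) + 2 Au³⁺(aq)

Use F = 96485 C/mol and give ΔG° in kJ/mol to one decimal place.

As written, I₂/I⁻ is reduced (cathode) and Au³⁺/Au is oxidised (anode), so E°cell = (+0.54) − (+1.53) = -0.99 V.
Balancing electrons gives n = 6.
ΔG° = −nFE° = −(6)(96485)(-0.99) = 573,121 J = +573.1 kJ/mol.

+573.1 kJ/mol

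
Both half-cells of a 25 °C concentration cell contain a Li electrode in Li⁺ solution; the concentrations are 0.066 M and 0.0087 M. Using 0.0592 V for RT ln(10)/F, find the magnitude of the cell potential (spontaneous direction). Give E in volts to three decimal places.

For a concentration cell E°cell = 0. The 0.066 M side is the cathode (reduction is favoured where [Li⁺] is higher).
With n = 1, E = −(0.0592/1) log([Li⁺]ₐₙ/[Li⁺]꜀ₐₜ) = −(0.0592/1) log(0.0087/0.066) = −(0.0592/1)(-0.880) = +0.052 V.

+0.052 V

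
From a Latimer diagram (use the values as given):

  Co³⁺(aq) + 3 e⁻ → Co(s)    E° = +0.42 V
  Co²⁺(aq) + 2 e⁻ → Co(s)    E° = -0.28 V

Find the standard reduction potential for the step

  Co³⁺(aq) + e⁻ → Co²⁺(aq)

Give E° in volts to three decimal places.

+1.820 V

Sequential free energies add, so n₃E°₃ = n₁E°₁ + n₂E°₂.
With n₃ = 3, and the known step contributing 2×(-0.28) V, the unknown satisfies 1·E° = 3×(+0.42) − 2×(-0.28) = +1.820.
E° = +1.820 / 1 = +1.820 V.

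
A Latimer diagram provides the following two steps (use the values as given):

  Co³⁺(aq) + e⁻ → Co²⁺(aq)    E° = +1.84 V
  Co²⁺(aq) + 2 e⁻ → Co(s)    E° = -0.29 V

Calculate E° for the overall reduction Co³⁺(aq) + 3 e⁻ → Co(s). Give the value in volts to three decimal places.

+0.420 V

Since ΔG° = −nFE° is additive over sequential reductions, n₃E°₃ = n₁E°₁ + n₂E°₂.
E°₃ = (1×+1.84 + 2×-0.29) / 3 = (+1.260) / 3 = +0.420 V.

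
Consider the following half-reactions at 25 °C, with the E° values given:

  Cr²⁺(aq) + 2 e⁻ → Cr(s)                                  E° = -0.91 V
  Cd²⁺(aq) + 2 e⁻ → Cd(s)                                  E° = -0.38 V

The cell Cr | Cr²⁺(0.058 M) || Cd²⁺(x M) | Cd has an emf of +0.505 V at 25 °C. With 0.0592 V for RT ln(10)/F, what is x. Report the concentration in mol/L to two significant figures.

0.0083 M

Cd²⁺/Cd is the cathode, Cr²⁺/Cr the anode: E°cell = +0.53 V, n = 2.
Overall reaction: Cd²⁺(aq) + Cr(s) → Cd(s) + Cr²⁺(aq); Q = [Cr²⁺]^1/[Cd²⁺]^1.
From E = E° − (0.0592/n) log Q: log Q = (E° − E)·n/0.0592 = (+0.53 − (+0.505))·2/0.0592 = 0.8446.
So 1·log[Cd²⁺] = 1·log(0.058) − log Q = -1.2366 − (0.8446) = -2.0812; [Cd²⁺] = 10^(-2.0812) ≈ 0.0083 M.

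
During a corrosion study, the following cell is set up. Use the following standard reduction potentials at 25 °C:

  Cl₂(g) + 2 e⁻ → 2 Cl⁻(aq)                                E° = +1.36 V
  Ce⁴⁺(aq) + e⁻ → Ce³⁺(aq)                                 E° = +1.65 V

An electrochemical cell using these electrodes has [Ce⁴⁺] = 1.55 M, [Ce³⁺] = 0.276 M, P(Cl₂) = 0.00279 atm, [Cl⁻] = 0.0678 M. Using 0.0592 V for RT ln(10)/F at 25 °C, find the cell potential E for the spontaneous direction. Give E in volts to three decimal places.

+0.341 V

Ce⁴⁺/Ce³⁺ is the cathode (higher E°), Cl₂/Cl⁻ the anode: E°cell = +1.65 − (+1.36) = +0.29 V, n = 2.
Overall: 2 Ce⁴⁺(aq) + 2 Cl⁻(aq) → 2 Ce³⁺(aq) + Cl₂(g)
Q = [Ce³⁺]^2·P(Cl₂) / ([Ce⁴⁺]^2·[Cl⁻]^2); log Q = -1.716.
E = E° − (0.0592/n) log Q = +0.29 − (0.0592/2)(-1.716) = +0.341 V.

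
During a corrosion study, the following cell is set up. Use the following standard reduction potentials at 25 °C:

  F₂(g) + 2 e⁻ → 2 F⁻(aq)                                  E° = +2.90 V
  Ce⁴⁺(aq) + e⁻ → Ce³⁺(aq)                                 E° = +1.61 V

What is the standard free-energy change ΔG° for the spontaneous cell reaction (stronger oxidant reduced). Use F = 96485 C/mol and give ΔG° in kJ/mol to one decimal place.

-248.9 kJ/mol

F₂/F⁻ (E° = +2.90 V) is the cathode; Ce⁴⁺/Ce³⁺ (E° = +1.61 V) is the anode, so E°cell = +1.29 V.
Balancing electrons gives n = 2 (lcm of 2 and 1).
ΔG° = −nFE° = −(2)(96485)(+1.29) = -248,931 J = -248.9 kJ/mol.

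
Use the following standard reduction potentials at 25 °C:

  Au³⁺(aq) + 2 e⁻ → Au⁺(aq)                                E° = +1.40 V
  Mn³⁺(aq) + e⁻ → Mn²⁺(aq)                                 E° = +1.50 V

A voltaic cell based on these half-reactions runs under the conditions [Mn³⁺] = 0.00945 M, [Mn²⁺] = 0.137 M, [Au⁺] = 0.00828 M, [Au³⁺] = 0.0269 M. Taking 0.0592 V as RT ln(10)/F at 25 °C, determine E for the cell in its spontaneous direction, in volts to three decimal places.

Mn³⁺/Mn²⁺ is the cathode (higher E°), Au³⁺/Au⁺ the anode: E°cell = +1.50 − (+1.40) = +0.10 V, n = 2.
Overall: 2 Mn³⁺(aq) + Au⁺(aq) → 2 Mn²⁺(aq) + Au³⁺(aq)
Q = [Mn²⁺]^2·[Au³⁺] / ([Mn³⁺]^2·[Au⁺]); log Q = 2.834.
E = E° − (0.0592/n) log Q = +0.10 − (0.0592/2)(2.834) = +0.016 V.

+0.016 V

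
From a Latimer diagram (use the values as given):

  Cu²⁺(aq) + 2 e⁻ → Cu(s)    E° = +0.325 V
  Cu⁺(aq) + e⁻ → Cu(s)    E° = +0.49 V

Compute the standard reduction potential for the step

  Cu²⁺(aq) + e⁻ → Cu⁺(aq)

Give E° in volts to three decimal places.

+0.160 V

Sequential free energies add, so n₃E°₃ = n₁E°₁ + n₂E°₂.
With n₃ = 2, and the known step contributing 1×(+0.49) V, the unknown satisfies 1·E° = 2×(+0.325) − 1×(+0.49) = +0.160.
E° = +0.160 / 1 = +0.160 V.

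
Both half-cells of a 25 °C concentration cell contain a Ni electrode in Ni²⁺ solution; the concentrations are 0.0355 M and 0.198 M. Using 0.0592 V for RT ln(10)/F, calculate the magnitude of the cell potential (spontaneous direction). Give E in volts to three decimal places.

+0.022 V

For a concentration cell E°cell = 0. The 0.198 M side is the cathode (reduction is favoured where [Ni²⁺] is higher).
With n = 2, E = −(0.0592/2) log([Ni²⁺]ₐₙ/[Ni²⁺]꜀ₐₜ) = −(0.0592/2) log(0.0355/0.198) = −(0.0592/2)(-0.746) = +0.022 V.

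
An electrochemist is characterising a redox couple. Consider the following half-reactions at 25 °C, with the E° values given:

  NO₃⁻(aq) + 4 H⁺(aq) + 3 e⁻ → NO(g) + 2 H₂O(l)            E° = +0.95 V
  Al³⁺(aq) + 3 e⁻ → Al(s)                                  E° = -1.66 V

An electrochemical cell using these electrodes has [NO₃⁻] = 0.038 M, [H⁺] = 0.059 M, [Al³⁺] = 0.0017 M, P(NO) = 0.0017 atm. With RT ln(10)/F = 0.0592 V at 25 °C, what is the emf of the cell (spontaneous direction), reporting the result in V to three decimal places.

+2.594 V

NO₃⁻/NO is the cathode (higher E°), Al³⁺/Al the anode: E°cell = +0.95 − (-1.66) = +2.61 V, n = 3.
Overall: NO₃⁻(aq) + 4 H⁺(aq) + Al(s) → NO(g) + 2 H₂O(l) + Al³⁺(aq)
Q = P(NO)·[Al³⁺] / ([NO₃⁻]·[H⁺]^4); log Q = 0.798.
E = E° − (0.0592/n) log Q = +2.61 − (0.0592/3)(0.798) = +2.594 V.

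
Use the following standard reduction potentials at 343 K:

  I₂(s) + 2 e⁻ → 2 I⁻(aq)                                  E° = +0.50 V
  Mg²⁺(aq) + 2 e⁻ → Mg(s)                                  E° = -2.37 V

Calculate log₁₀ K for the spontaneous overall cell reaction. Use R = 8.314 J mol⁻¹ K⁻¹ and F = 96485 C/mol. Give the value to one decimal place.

Cathode: I₂/I⁻; anode: Mg²⁺/Mg. E°cell = (+0.50) − (-2.37) = +2.87 V, with n = 2.
ΔG° = −nFE° = −RT ln K, so ln K = nFE°/(RT) = (2)(96485)(+2.87) / ((8.314)(343)) = 194.208.
log₁₀ K = 194.208 / ln 10 = 84.3.

84.3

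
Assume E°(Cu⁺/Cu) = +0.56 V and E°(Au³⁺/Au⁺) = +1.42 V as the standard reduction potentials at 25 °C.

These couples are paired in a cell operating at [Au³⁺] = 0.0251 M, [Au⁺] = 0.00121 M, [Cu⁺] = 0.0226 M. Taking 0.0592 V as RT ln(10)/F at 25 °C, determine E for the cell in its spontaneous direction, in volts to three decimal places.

Au³⁺/Au⁺ is the cathode (higher E°), Cu⁺/Cu the anode: E°cell = +1.42 − (+0.56) = +0.86 V, n = 2.
Overall: Au³⁺(aq) + 2 Cu(s) → Au⁺(aq) + 2 Cu⁺(aq)
Q = [Au⁺]·[Cu⁺]^2 / ([Au³⁺]); log Q = -4.609.
E = E° − (0.0592/n) log Q = +0.86 − (0.0592/2)(-4.609) = +0.996 V.

+0.996 V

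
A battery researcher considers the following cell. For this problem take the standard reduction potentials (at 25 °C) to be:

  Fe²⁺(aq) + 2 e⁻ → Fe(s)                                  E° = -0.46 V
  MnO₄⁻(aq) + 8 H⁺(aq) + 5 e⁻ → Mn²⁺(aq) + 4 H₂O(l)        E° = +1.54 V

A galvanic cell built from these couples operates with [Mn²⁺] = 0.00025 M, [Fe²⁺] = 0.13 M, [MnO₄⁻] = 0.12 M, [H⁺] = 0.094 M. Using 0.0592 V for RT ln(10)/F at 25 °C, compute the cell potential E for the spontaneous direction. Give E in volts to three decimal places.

MnO₄⁻/Mn²⁺ is the cathode (higher E°), Fe²⁺/Fe the anode: E°cell = +1.54 − (-0.46) = +2.00 V, n = 10.
Overall: 2 MnO₄⁻(aq) + 16 H⁺(aq) + 5 Fe(s) → 2 Mn²⁺(aq) + 8 H₂O(l) + 5 Fe²⁺(aq)
Q = [Mn²⁺]^2·[Fe²⁺]^5 / ([MnO₄⁻]^2·[H⁺]^16); log Q = 6.637.
E = E° − (0.0592/n) log Q = +2.00 − (0.0592/10)(6.637) = +1.961 V.

+1.961 V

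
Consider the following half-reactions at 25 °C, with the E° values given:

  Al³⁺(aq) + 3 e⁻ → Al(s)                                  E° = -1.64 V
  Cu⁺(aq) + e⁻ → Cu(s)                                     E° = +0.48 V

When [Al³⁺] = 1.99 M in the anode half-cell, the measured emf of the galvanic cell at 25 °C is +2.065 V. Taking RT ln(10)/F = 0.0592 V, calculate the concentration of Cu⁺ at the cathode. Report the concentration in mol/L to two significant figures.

0.15 M

Cu⁺/Cu is the cathode, Al³⁺/Al the anode: E°cell = +2.12 V, n = 3.
Overall reaction: 3 Cu⁺(aq) + Al(s) → 3 Cu(s) + Al³⁺(aq); Q = [Al³⁺]^1/[Cu⁺]^3.
From E = E° − (0.0592/n) log Q: log Q = (E° − E)·n/0.0592 = (+2.12 − (+2.065))·3/0.0592 = 2.7872.
So 3·log[Cu⁺] = 1·log(1.99) − log Q = 0.2989 − (2.7872) = -2.4883; log[Cu⁺] = -2.4883 / 3 = -0.8294; [Cu⁺] = 10^(-0.8294) ≈ 0.15 M.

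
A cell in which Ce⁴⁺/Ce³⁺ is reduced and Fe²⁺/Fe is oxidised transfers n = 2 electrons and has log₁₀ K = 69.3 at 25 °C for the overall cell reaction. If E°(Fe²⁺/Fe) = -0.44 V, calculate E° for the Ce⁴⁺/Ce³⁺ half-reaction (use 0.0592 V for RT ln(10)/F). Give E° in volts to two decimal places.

E°cell = (0.0592/n)·log K = (0.0592/2)(69.3) = +2.051 V.
Since Ce⁴⁺/Ce³⁺ is the cathode and Fe²⁺/Fe the anode, E°cell = E°(Ce⁴⁺/Ce³⁺) − E°(Fe²⁺/Fe).
So E°(Ce⁴⁺/Ce³⁺) = E°cell + E°(Fe²⁺/Fe) = +2.051 + (-0.44) = +1.61 V.

+1.61 V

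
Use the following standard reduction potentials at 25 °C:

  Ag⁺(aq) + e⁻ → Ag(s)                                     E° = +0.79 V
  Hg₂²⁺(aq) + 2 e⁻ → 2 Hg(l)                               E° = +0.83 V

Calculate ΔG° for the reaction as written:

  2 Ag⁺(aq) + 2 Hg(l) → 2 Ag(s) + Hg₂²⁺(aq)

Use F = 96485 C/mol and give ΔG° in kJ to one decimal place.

As written, Ag⁺/Ag is reduced (cathode) and Hg₂²⁺/Hg is oxidised (anode), so E°cell = (+0.79) − (+0.83) = -0.04 V.
Balancing electrons gives n = 2.
ΔG° = −nFE° = −(2)(96485)(-0.04) = 7,719 J = +7.7 kJ.

+7.7 kJ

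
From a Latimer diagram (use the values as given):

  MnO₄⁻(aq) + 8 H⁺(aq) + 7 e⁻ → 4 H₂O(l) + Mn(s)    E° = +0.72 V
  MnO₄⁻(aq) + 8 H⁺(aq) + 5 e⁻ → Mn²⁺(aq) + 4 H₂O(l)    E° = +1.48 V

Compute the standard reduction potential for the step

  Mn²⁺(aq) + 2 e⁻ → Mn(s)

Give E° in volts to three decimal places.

-1.180 V

Sequential free energies add, so n₃E°₃ = n₁E°₁ + n₂E°₂.
With n₃ = 7, and the known step contributing 5×(+1.48) V, the unknown satisfies 2·E° = 7×(+0.72) − 5×(+1.48) = -2.360.
E° = -2.360 / 2 = -1.180 V.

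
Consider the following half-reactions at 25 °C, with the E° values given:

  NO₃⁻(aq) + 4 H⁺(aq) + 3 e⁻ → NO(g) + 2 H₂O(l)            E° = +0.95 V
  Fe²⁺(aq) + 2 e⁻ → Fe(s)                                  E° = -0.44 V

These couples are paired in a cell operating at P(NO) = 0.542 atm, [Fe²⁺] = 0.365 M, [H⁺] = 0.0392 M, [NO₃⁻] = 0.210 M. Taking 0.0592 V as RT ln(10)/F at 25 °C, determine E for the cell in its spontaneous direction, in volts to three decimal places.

NO₃⁻/NO is the cathode (higher E°), Fe²⁺/Fe the anode: E°cell = +0.95 − (-0.44) = +1.39 V, n = 6.
Overall: 2 NO₃⁻(aq) + 8 H⁺(aq) + 3 Fe(s) → 2 NO(g) + 4 H₂O(l) + 3 Fe²⁺(aq)
Q = P(NO)^2·[Fe²⁺]^3 / ([NO₃⁻]^2·[H⁺]^8); log Q = 10.764.
E = E° − (0.0592/n) log Q = +1.39 − (0.0592/6)(10.764) = +1.284 V.

+1.284 V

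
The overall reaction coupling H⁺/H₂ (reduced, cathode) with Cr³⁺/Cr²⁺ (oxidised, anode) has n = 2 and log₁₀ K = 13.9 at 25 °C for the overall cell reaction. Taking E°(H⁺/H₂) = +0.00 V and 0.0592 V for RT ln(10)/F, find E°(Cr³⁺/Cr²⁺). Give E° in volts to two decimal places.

E°cell = (0.0592/n)·log K = (0.0592/2)(13.9) = +0.411 V.
Since H⁺/H₂ is the cathode and Cr³⁺/Cr²⁺ the anode, E°cell = E°(H⁺/H₂) − E°(Cr³⁺/Cr²⁺).
So E°(Cr³⁺/Cr²⁺) = E°(H⁺/H₂) − E°cell = (+0.00) − (+0.411) = -0.41 V.

-0.41 V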